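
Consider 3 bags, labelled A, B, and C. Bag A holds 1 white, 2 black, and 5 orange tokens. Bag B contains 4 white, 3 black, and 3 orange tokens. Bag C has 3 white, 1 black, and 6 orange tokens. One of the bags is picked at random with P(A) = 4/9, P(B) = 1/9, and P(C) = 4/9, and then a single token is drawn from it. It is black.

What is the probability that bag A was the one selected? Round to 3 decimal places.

Under each hypothesis, the probability of this draw is: P(data | bag A) = (2/8) = 1/4; P(data | bag B) = (3/10) = 3/10; P(data | bag C) = (1/10) = 1/10.
The prior-weighted likelihoods are 4/9 · 1/4 = 1/9, 1/9 · 3/10 = 1/30, 4/9 · 1/10 = 2/45; these sum to 17/90.
By Bayes' rule, P(bag A | data) = (1/9) / (17/90) = 10/17.

0.588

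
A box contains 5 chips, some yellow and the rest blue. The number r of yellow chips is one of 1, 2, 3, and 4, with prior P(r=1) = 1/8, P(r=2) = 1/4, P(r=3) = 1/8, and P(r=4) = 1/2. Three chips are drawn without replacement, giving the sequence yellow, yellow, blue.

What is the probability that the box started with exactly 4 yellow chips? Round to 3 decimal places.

Compute the likelihood of the observed sequence for each case: P(data | r = 1) = (1/5)(0/4) = 0; P(data | r = 2) = (2/5)(1/4)(3/3) = 1/10; P(data | r = 3) = (3/5)(2/4)(2/3) = 1/5; P(data | r = 4) = (4/5)(3/4)(1/3) = 1/5.
Multiplying each by its prior: 1/8 · 0 = 0, 1/4 · 1/10 = 1/40, 1/8 · 1/5 = 1/40, 1/2 · 1/5 = 1/10; with total 3/20.
Hence P(r = 4 | data) = (1/10) / (3/20) = 2/3.

0.667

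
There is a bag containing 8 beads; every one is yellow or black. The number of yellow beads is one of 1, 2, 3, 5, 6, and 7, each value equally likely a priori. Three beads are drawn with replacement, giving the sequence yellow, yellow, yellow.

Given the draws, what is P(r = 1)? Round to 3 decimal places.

For each hypothesis, P(data | H) works out to: P(data | r = 1) = (1/8)(1/8)(1/8) = 0.0019531; P(data | r = 2) = (2/8)(2/8)(2/8) = 0.015625; P(data | r = 3) = (3/8)(3/8)(3/8) = 0.052734; P(data | r = 5) = (5/8)(5/8)(5/8) = 0.24414; P(data | r = 6) = (6/8)(6/8)(6/8) = 0.42188; P(data | r = 7) = (7/8)(7/8)(7/8) = 0.66992.
Multiplying each by its prior: 1/6 · 0.0019531 = 0.00032552, 1/6 · 0.015625 = 0.0026042, 1/6 · 0.052734 = 0.0087891, 1/6 · 0.24414 = 0.04069, 1/6 · 0.42188 = 0.070312, 1/6 · 0.66992 = 0.11165; these sum to 0.23438.
Therefore the posterior P(r = 1 | data) = (0.00032552) / (0.23438) = 0.0013889.

0.001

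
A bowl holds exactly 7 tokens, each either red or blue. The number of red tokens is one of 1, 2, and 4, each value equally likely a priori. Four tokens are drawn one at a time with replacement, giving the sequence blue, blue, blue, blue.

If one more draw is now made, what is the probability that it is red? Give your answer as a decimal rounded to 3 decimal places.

Under each hypothesis, the probability of the observed sequence is: P(data | r = 1) = (6/7)(6/7)(6/7)(6/7) = 0.53978; P(data | r = 2) = (5/7)(5/7)(5/7)(5/7) = 0.26031; P(data | r = 4) = (3/7)(3/7)(3/7)(3/7) = 0.033736.
Multiplying each by its prior: 1/3 · 0.53978 = 0.17993, 1/3 · 0.26031 = 0.086769, 1/3 · 0.033736 = 0.011245; these sum to 0.27794.
Normalising, the posterior is P(r = 1 | data) = 0.64735, P(r = 2 | data) = 0.31219, P(r = 4 | data) = 0.04046.
Averaging over the posterior, P(red next | data) = (1/7)(0.64735) + (2/7)(0.31219) + (4/7)(0.04046) = 0.2048.

0.205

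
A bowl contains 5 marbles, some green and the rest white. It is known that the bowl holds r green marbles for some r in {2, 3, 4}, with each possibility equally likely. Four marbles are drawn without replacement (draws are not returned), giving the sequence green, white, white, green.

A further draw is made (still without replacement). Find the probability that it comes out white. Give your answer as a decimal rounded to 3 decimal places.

0.500

Under each hypothesis, the probability of the observed sequence is: P(data | r = 2) = (2/5)(3/4)(2/3)(1/2) = 1/10; P(data | r = 3) = (3/5)(2/4)(1/3)(2/2) = 1/10; P(data | r = 4) = (4/5)(1/4)(0/3) = 0.
The prior-weighted likelihoods are 1/3 · 1/10 = 1/30, 1/3 · 1/10 = 1/30, 1/3 · 0 = 0; these sum to 1/15.
Dividing through by the total gives posterior P(r = 2 | data) = 1/2, P(r = 3 | data) = 1/2, P(r = 4 | data) = 0.
So P(white next | data) = Σ P(white next | H) P(H | data) = (1)(1/2) + (0)(1/2) = 1/2.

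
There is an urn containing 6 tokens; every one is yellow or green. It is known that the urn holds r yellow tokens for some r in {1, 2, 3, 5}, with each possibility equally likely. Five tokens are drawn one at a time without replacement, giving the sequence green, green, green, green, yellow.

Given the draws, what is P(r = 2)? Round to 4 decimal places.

Under each hypothesis, the probability of the observed sequence is: P(data | r = 1) = (5/6)(4/5)(3/4)(2/3)(1/2) = 1/6; P(data | r = 2) = (4/6)(3/5)(2/4)(1/3)(2/2) = 1/15; P(data | r = 3) = (3/6)(2/5)(1/4)(0/3) = 0; P(data | r = 5) = (1/6)(0/5) = 0.
The prior-weighted likelihoods are 1/4 · 1/6 = 1/24, 1/4 · 1/15 = 1/60, 1/4 · 0 = 0, 1/4 · 0 = 0; summing to 7/120.
So P(r = 2 | data) = (1/60) / (7/120) = 2/7.

0.2857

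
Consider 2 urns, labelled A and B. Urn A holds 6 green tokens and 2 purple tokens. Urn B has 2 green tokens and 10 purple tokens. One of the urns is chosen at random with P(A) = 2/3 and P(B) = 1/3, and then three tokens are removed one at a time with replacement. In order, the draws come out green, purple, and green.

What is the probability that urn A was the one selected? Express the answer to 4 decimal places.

Under each hypothesis, the probability of the observed sequence is: P(data | urn A) = (6/8)(2/8)(6/8) = 0.14062; P(data | urn B) = (2/12)(10/12)(2/12) = 0.023148.
The prior-weighted likelihoods are 2/3 · 0.14062 = 0.09375, 1/3 · 0.023148 = 0.007716; with total 0.10147.
Hence P(urn A | data) = (0.09375) / (0.10147) = 0.92395.

0.9240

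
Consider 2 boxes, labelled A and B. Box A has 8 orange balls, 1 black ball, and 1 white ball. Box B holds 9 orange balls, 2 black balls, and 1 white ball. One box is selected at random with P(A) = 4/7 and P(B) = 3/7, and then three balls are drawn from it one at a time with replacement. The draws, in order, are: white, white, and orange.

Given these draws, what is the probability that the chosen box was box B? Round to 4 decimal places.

0.3281

Compute the likelihood of the observed sequence for each case: P(data | box A) = (1/10)(1/10)(8/10) = 0.008; P(data | box B) = (1/12)(1/12)(9/12) = 0.0052083.
Multiplying each by its prior: 4/7 · 0.008 = 0.0045714, 3/7 · 0.0052083 = 0.0022321; these sum to 0.0068036.
By Bayes' rule, P(box B | data) = (0.0022321) / (0.0068036) = 0.32808.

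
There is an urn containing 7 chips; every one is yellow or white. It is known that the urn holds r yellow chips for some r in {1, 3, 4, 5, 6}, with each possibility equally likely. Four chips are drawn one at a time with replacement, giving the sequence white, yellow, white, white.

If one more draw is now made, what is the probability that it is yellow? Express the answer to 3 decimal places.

0.371

Under each hypothesis, the probability of the observed sequence is: P(data | r = 1) = (6/7)(1/7)(6/7)(6/7) = 0.089963; P(data | r = 3) = (4/7)(3/7)(4/7)(4/7) = 0.079967; P(data | r = 4) = (3/7)(4/7)(3/7)(3/7) = 0.044981; P(data | r = 5) = (2/7)(5/7)(2/7)(2/7) = 0.01666; P(data | r = 6) = (1/7)(6/7)(1/7)(1/7) = 0.002499.
The prior-weighted likelihoods are 1/5 · 0.089963 = 0.017993, 1/5 · 0.079967 = 0.015993, 1/5 · 0.044981 = 0.0089963, 1/5 · 0.01666 = 0.0033319, 1/5 · 0.002499 = 0.00049979; these sum to 0.046814.
Normalising, the posterior is P(r = 1 | data) = 0.38434, P(r = 3 | data) = 0.34164, P(r = 4 | data) = 0.19217, P(r = 5 | data) = 0.071174, P(r = 6 | data) = 0.010676.
Averaging over the posterior, P(yellow next | data) = (1/7)(0.38434) + (3/7)(0.34164) + (4/7)(0.19217) + (5/7)(0.071174) + (6/7)(0.010676) = 0.37112.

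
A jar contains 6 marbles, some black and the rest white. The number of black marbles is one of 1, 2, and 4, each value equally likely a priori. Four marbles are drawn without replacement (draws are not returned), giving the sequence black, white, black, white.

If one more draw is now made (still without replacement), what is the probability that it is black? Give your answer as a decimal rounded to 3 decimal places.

The likelihood of the observed sequence under each hypothesis: P(data | r = 1) = (1/6)(5/5)(0/4) = 0; P(data | r = 2) = (2/6)(4/5)(1/4)(3/3) = 1/15; P(data | r = 4) = (4/6)(2/5)(3/4)(1/3) = 1/15.
Multiplying each by its prior: 1/3 · 0 = 0, 1/3 · 1/15 = 1/45, 1/3 · 1/15 = 1/45; summing to 2/45.
Normalising, the posterior is P(r = 1 | data) = 0, P(r = 2 | data) = 1/2, P(r = 4 | data) = 1/2.
So P(black next | data) = Σ P(black next | H) P(H | data) = (0)(1/2) + (1)(1/2) = 1/2.

0.500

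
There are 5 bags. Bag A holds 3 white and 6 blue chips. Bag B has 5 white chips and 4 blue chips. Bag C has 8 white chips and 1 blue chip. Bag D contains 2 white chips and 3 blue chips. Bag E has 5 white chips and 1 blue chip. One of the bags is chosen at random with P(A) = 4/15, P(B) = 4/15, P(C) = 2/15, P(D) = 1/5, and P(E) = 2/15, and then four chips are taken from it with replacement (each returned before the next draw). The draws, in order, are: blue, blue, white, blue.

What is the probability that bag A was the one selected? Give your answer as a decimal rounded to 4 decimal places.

0.4596

For each hypothesis, P(data | H) works out to: P(data | bag A) = (6/9)(6/9)(3/9)(6/9) = 0.098765; P(data | bag B) = (4/9)(4/9)(5/9)(4/9) = 0.048773; P(data | bag C) = (1/9)(1/9)(8/9)(1/9) = 0.0012193; P(data | bag D) = (3/5)(3/5)(2/5)(3/5) = 0.0864; P(data | bag E) = (1/6)(1/6)(5/6)(1/6) = 0.003858.
The prior-weighted likelihoods are 4/15 · 0.098765 = 0.026337, 4/15 · 0.048773 = 0.013006, 2/15 · 0.0012193 = 0.00016258, 1/5 · 0.0864 = 0.01728, 2/15 · 0.003858 = 0.0005144; these sum to 0.057301.
Therefore the posterior P(bag A | data) = (0.026337) / (0.057301) = 0.45964.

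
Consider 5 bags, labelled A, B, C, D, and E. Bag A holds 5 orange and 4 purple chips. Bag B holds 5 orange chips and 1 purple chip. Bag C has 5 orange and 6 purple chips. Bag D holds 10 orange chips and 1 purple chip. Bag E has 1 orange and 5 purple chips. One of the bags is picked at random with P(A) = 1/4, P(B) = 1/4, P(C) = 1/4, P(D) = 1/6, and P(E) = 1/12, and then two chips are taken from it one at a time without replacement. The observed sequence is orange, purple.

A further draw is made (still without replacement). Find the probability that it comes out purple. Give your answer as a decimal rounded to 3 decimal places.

0.391

Under each hypothesis, the probability of the observed sequence is: P(data | bag A) = (5/9)(4/8) = 5/18; P(data | bag B) = (5/6)(1/5) = 1/6; P(data | bag C) = (5/11)(6/10) = 3/11; P(data | bag D) = (10/11)(1/10) = 1/11; P(data | bag E) = (1/6)(5/5) = 1/6.
The prior-weighted likelihoods are 1/4 · 5/18 = 5/72, 1/4 · 1/6 = 1/24, 1/4 · 3/11 = 3/44, 1/6 · 1/11 = 1/66, 1/12 · 1/6 = 1/72; with total 5/24.
The posterior is then P(bag A | data) = 0.33333, P(bag B | data) = 0.2, P(bag C | data) = 0.32727, P(bag D | data) = 0.072727, P(bag E | data) = 0.066667.
The predictive probability is P(purple next | data) = (3/7)(0.33333) + (0)(0.2) + (5/9)(0.32727) + (0)(0.072727) + (1)(0.066667) = 0.39134.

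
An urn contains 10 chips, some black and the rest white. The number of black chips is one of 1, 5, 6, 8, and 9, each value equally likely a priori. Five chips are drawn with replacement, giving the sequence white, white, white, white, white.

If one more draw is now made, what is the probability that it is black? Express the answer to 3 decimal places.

Compute the likelihood of the observed sequence for each case: P(data | r = 1) = (9/10)(9/10)(9/10)(9/10)(9/10) = 0.59049; P(data | r = 5) = (5/10)(5/10)(5/10)(5/10)(5/10) = 0.03125; P(data | r = 6) = (4/10)(4/10)(4/10)(4/10)(4/10) = 0.01024; P(data | r = 8) = (2/10)(2/10)(2/10)(2/10)(2/10) = 0.00032; P(data | r = 9) = (1/10)(1/10)(1/10)(1/10)(1/10) = 1e-05.
Weighting by the prior gives 1/5 · 0.59049 = 0.1181, 1/5 · 0.03125 = 0.00625, 1/5 · 0.01024 = 0.002048, 1/5 · 0.00032 = 6.4e-05, 1/5 · 1e-05 = 2e-06; summing to 0.12646.
Dividing through by the total gives posterior P(r = 1 | data) = 0.93386, P(r = 5 | data) = 0.049422, P(r = 6 | data) = 0.016195, P(r = 8 | data) = 0.00050608, P(r = 9 | data) = 1.5815e-05.
The predictive probability is P(black next | data) = (1/10)(0.93386) + (1/2)(0.049422) + (3/5)(0.016195) + (4/5)(0.00050608) + (9/10)(1.5815e-05) = 0.12823.

0.128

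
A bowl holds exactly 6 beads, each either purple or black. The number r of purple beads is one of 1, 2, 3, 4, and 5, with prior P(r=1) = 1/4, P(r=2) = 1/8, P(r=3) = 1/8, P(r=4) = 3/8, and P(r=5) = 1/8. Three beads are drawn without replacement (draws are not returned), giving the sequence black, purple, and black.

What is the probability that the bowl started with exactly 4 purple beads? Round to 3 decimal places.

0.226

The likelihood of the observed sequence under each hypothesis: P(data | r = 1) = (5/6)(1/5)(4/4) = 1/6; P(data | r = 2) = (4/6)(2/5)(3/4) = 1/5; P(data | r = 3) = (3/6)(3/5)(2/4) = 3/20; P(data | r = 4) = (2/6)(4/5)(1/4) = 1/15; P(data | r = 5) = (1/6)(5/5)(0/4) = 0.
Weighting by the prior gives 1/4 · 1/6 = 1/24, 1/8 · 1/5 = 1/40, 1/8 · 3/20 = 3/160, 3/8 · 1/15 = 1/40, 1/8 · 0 = 0; with total 53/480.
By Bayes' rule, P(r = 4 | data) = (1/40) / (53/480) = 12/53.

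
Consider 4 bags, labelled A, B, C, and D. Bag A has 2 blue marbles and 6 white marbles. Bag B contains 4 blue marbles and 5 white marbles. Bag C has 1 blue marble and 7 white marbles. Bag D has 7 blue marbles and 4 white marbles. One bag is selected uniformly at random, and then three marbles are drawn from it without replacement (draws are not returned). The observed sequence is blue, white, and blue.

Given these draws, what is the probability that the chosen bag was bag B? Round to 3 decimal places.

Under each hypothesis, the probability of the observed sequence is: P(data | bag A) = (2/8)(6/7)(1/6) = 0.035714; P(data | bag B) = (4/9)(5/8)(3/7) = 0.11905; P(data | bag C) = (1/8)(7/7)(0/6) = 0; P(data | bag D) = (7/11)(4/10)(6/9) = 0.1697.
Multiplying each by its prior: 1/4 · 0.035714 = 0.0089286, 1/4 · 0.11905 = 0.029762, 1/4 · 0 = 0, 1/4 · 0.1697 = 0.042424; these sum to 0.081115.
By Bayes' rule, P(bag B | data) = (0.029762) / (0.081115) = 0.36691.

0.367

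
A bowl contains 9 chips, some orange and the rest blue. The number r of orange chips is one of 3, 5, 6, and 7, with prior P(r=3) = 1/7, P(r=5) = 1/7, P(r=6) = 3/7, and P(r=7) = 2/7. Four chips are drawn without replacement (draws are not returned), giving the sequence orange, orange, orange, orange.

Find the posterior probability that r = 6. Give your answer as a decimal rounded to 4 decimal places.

Under each hypothesis, the probability of the observed sequence is: P(data | r = 3) = (3/9)(2/8)(1/7)(0/6) = 0; P(data | r = 5) = (5/9)(4/8)(3/7)(2/6) = 5/126; P(data | r = 6) = (6/9)(5/8)(4/7)(3/6) = 5/42; P(data | r = 7) = (7/9)(6/8)(5/7)(4/6) = 5/18.
Multiplying each by its prior: 1/7 · 0 = 0, 1/7 · 5/126 = 5/882, 3/7 · 5/42 = 5/98, 2/7 · 5/18 = 5/63; with total 20/147.
Hence P(r = 6 | data) = (5/98) / (20/147) = 3/8.

0.3750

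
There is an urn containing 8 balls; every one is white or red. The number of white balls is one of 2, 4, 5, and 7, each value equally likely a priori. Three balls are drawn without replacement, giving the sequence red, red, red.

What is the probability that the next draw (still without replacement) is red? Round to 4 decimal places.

The likelihood of the observed sequence under each hypothesis: P(data | r = 2) = (6/8)(5/7)(4/6) = 5/14; P(data | r = 4) = (4/8)(3/7)(2/6) = 1/14; P(data | r = 5) = (3/8)(2/7)(1/6) = 1/56; P(data | r = 7) = (1/8)(0/7) = 0.
The prior-weighted likelihoods are 1/4 · 5/14 = 5/56, 1/4 · 1/14 = 1/56, 1/4 · 1/56 = 1/224, 1/4 · 0 = 0; summing to 25/224.
Normalising, the posterior is P(r = 2 | data) = 4/5, P(r = 4 | data) = 4/25, P(r = 5 | data) = 1/25, P(r = 7 | data) = 0.
Averaging over the posterior, P(red next | data) = (3/5)(4/5) + (1/5)(4/25) + (0)(1/25) = 64/125.

0.5120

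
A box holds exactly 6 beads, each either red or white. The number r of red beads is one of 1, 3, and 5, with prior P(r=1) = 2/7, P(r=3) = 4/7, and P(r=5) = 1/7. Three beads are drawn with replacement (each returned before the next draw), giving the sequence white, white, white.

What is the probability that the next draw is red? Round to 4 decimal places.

0.2688

The likelihood of the observed sequence under each hypothesis: P(data | r = 1) = (5/6)(5/6)(5/6) = 0.5787; P(data | r = 3) = (3/6)(3/6)(3/6) = 0.125; P(data | r = 5) = (1/6)(1/6)(1/6) = 0.0046296.
Multiplying each by its prior: 2/7 · 0.5787 = 0.16534, 4/7 · 0.125 = 0.071429, 1/7 · 0.0046296 = 0.00066138; summing to 0.23743.
The posterior is then P(r = 1 | data) = 0.69638, P(r = 3 | data) = 0.30084, P(r = 5 | data) = 0.0027855.
So P(red next | data) = Σ P(red next | H) P(H | data) = (1/6)(0.69638) + (1/2)(0.30084) + (5/6)(0.0027855) = 0.2688.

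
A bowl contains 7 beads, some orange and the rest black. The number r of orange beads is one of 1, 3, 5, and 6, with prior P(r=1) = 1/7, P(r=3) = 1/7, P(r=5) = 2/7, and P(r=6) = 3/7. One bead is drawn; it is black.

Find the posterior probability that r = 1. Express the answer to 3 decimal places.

Compute the likelihood of this draw for each case: P(data | r = 1) = (6/7) = 6/7; P(data | r = 3) = (4/7) = 4/7; P(data | r = 5) = (2/7) = 2/7; P(data | r = 6) = (1/7) = 1/7.
The prior-weighted likelihoods are 1/7 · 6/7 = 6/49, 1/7 · 4/7 = 4/49, 2/7 · 2/7 = 4/49, 3/7 · 1/7 = 3/49; with total 17/49.
Hence P(r = 1 | data) = (6/49) / (17/49) = 6/17.

0.353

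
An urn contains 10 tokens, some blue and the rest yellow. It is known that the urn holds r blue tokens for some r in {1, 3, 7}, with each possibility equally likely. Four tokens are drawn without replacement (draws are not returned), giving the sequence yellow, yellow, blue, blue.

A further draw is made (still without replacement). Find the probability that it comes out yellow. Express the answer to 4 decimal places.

0.5000

For each hypothesis, P(data | H) works out to: P(data | r = 1) = (9/10)(8/9)(1/8)(0/7) = 0; P(data | r = 3) = (7/10)(6/9)(3/8)(2/7) = 1/20; P(data | r = 7) = (3/10)(2/9)(7/8)(6/7) = 1/20.
Multiplying each by its prior: 1/3 · 0 = 0, 1/3 · 1/20 = 1/60, 1/3 · 1/20 = 1/60; summing to 1/30.
The posterior is then P(r = 1 | data) = 0, P(r = 3 | data) = 1/2, P(r = 7 | data) = 1/2.
Averaging over the posterior, P(yellow next | data) = (5/6)(1/2) + (1/6)(1/2) = 1/2.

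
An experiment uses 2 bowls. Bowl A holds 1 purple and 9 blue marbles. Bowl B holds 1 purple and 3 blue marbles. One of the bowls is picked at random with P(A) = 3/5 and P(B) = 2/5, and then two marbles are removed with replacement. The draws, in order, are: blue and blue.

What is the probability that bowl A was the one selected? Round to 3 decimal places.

0.684

The likelihood of the observed sequence under each hypothesis: P(data | bowl A) = (9/10)(9/10) = 81/100; P(data | bowl B) = (3/4)(3/4) = 9/16.
The prior-weighted likelihoods are 3/5 · 81/100 = 243/500, 2/5 · 9/16 = 9/40; summing to 711/1000.
Therefore the posterior P(bowl A | data) = (243/500) / (711/1000) = 54/79.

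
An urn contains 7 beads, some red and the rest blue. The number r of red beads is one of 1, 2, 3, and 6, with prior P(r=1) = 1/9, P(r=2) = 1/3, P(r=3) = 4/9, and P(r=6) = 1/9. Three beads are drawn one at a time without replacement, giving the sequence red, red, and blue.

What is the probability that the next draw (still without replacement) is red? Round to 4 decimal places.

0.3462

The likelihood of the observed sequence under each hypothesis: P(data | r = 1) = (1/7)(0/6) = 0; P(data | r = 2) = (2/7)(1/6)(5/5) = 1/21; P(data | r = 3) = (3/7)(2/6)(4/5) = 4/35; P(data | r = 6) = (6/7)(5/6)(1/5) = 1/7.
Weighting by the prior gives 1/9 · 0 = 0, 1/3 · 1/21 = 1/63, 4/9 · 4/35 = 16/315, 1/9 · 1/7 = 1/63; with total 26/315.
Dividing through by the total gives posterior P(r = 1 | data) = 0, P(r = 2 | data) = 5/26, P(r = 3 | data) = 8/13, P(r = 6 | data) = 5/26.
So P(red next | data) = Σ P(red next | H) P(H | data) = (0)(5/26) + (1/4)(8/13) + (1)(5/26) = 9/26.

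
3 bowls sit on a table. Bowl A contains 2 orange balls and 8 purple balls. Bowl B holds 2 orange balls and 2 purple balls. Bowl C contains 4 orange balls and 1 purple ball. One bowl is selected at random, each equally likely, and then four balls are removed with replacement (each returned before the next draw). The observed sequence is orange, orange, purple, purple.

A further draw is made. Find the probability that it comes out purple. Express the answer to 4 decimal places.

0.5000

Compute the likelihood of the observed sequence for each case: P(data | bowl A) = (2/10)(2/10)(8/10)(8/10) = 0.0256; P(data | bowl B) = (2/4)(2/4)(2/4)(2/4) = 0.0625; P(data | bowl C) = (4/5)(4/5)(1/5)(1/5) = 0.0256.
Weighting by the prior gives 1/3 · 0.0256 = 0.0085333, 1/3 · 0.0625 = 0.020833, 1/3 · 0.0256 = 0.0085333; with total 0.0379.
Dividing through by the total gives posterior P(bowl A | data) = 0.22515, P(bowl B | data) = 0.54969, P(bowl C | data) = 0.22515.
The predictive probability is P(purple next | data) = (4/5)(0.22515) + (1/2)(0.54969) + (1/5)(0.22515) = 0.5.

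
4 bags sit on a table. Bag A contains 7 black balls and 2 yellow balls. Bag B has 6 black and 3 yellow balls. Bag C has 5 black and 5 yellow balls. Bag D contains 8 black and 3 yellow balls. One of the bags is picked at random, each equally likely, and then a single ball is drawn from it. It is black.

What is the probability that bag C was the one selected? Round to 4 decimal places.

For each hypothesis, P(data | H) works out to: P(data | bag A) = (7/9) = 7/9; P(data | bag B) = (6/9) = 2/3; P(data | bag C) = (5/10) = 1/2; P(data | bag D) = (8/11) = 8/11.
Multiplying each by its prior: 1/4 · 7/9 = 7/36, 1/4 · 2/3 = 1/6, 1/4 · 1/2 = 1/8, 1/4 · 8/11 = 2/11; these sum to 529/792.
Hence P(bag C | data) = (1/8) / (529/792) = 99/529.

0.1871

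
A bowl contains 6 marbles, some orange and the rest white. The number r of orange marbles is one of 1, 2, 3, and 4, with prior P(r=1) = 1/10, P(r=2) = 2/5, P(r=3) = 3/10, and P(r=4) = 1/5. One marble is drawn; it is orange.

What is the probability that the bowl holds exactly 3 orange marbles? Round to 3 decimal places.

For each hypothesis, P(data | H) works out to: P(data | r = 1) = (1/6) = 1/6; P(data | r = 2) = (2/6) = 1/3; P(data | r = 3) = (3/6) = 1/2; P(data | r = 4) = (4/6) = 2/3.
The prior-weighted likelihoods are 1/10 · 1/6 = 1/60, 2/5 · 1/3 = 2/15, 3/10 · 1/2 = 3/20, 1/5 · 2/3 = 2/15; with total 13/30.
Therefore the posterior P(r = 3 | data) = (3/20) / (13/30) = 9/26.

0.346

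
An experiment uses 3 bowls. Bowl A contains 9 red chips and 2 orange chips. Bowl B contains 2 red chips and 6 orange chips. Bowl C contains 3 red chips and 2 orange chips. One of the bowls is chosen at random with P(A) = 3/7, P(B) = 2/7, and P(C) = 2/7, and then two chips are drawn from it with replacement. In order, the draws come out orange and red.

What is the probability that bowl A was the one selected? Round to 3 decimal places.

The likelihood of the observed sequence under each hypothesis: P(data | bowl A) = (2/11)(9/11) = 0.14876; P(data | bowl B) = (6/8)(2/8) = 0.1875; P(data | bowl C) = (2/5)(3/5) = 0.24.
Weighting by the prior gives 3/7 · 0.14876 = 0.063754, 2/7 · 0.1875 = 0.053571, 2/7 · 0.24 = 0.068571; these sum to 0.1859.
By Bayes' rule, P(bowl A | data) = (0.063754) / (0.1859) = 0.34296.

0.343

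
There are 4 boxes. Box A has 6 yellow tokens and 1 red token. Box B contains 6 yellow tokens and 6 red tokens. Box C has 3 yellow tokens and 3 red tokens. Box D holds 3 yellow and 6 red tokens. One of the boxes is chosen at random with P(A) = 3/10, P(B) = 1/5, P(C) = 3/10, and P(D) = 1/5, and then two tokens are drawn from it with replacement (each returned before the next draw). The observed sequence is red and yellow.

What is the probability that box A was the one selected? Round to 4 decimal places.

0.1782

Compute the likelihood of the observed sequence for each case: P(data | box A) = (1/7)(6/7) = 0.12245; P(data | box B) = (6/12)(6/12) = 0.25; P(data | box C) = (3/6)(3/6) = 0.25; P(data | box D) = (6/9)(3/9) = 0.22222.
The prior-weighted likelihoods are 3/10 · 0.12245 = 0.036735, 1/5 · 0.25 = 0.05, 3/10 · 0.25 = 0.075, 1/5 · 0.22222 = 0.044444; with total 0.20618.
By Bayes' rule, P(box A | data) = (0.036735) / (0.20618) = 0.17817.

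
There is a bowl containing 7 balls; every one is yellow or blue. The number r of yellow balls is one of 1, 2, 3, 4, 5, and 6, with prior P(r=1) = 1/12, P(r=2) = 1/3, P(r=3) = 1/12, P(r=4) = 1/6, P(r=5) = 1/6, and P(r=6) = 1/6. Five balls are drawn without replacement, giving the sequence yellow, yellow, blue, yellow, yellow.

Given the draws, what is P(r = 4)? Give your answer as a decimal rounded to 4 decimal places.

Under each hypothesis, the probability of the observed sequence is: P(data | r = 1) = (1/7)(0/6) = 0; P(data | r = 2) = (2/7)(1/6)(5/5)(0/4) = 0; P(data | r = 3) = (3/7)(2/6)(4/5)(1/4)(0/3) = 0; P(data | r = 4) = (4/7)(3/6)(3/5)(2/4)(1/3) = 1/35; P(data | r = 5) = (5/7)(4/6)(2/5)(3/4)(2/3) = 2/21; P(data | r = 6) = (6/7)(5/6)(1/5)(4/4)(3/3) = 1/7.
Multiplying each by its prior: 1/12 · 0 = 0, 1/3 · 0 = 0, 1/12 · 0 = 0, 1/6 · 1/35 = 1/210, 1/6 · 2/21 = 1/63, 1/6 · 1/7 = 1/42; summing to 2/45.
Hence P(r = 4 | data) = (1/210) / (2/45) = 3/28.

0.1071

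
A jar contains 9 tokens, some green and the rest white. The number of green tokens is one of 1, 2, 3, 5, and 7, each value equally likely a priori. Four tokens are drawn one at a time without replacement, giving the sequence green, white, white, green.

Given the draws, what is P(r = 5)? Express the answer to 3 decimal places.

Under each hypothesis, the probability of the observed sequence is: P(data | r = 1) = (1/9)(8/8)(7/7)(0/6) = 0; P(data | r = 2) = (2/9)(7/8)(6/7)(1/6) = 1/36; P(data | r = 3) = (3/9)(6/8)(5/7)(2/6) = 5/84; P(data | r = 5) = (5/9)(4/8)(3/7)(4/6) = 5/63; P(data | r = 7) = (7/9)(2/8)(1/7)(6/6) = 1/36.
Multiplying each by its prior: 1/5 · 0 = 0, 1/5 · 1/36 = 1/180, 1/5 · 5/84 = 1/84, 1/5 · 5/63 = 1/63, 1/5 · 1/36 = 1/180; summing to 7/180.
Hence P(r = 5 | data) = (1/63) / (7/180) = 20/49.

0.408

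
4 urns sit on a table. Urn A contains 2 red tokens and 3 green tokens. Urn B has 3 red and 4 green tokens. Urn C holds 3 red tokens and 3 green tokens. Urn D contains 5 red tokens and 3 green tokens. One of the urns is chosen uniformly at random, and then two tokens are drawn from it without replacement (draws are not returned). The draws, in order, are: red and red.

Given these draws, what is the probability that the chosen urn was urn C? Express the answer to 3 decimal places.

0.250

Under each hypothesis, the probability of the observed sequence is: P(data | urn A) = (2/5)(1/4) = 1/10; P(data | urn B) = (3/7)(2/6) = 1/7; P(data | urn C) = (3/6)(2/5) = 1/5; P(data | urn D) = (5/8)(4/7) = 5/14.
Weighting by the prior gives 1/4 · 1/10 = 1/40, 1/4 · 1/7 = 1/28, 1/4 · 1/5 = 1/20, 1/4 · 5/14 = 5/56; with total 1/5.
Therefore the posterior P(urn C | data) = (1/20) / (1/5) = 1/4.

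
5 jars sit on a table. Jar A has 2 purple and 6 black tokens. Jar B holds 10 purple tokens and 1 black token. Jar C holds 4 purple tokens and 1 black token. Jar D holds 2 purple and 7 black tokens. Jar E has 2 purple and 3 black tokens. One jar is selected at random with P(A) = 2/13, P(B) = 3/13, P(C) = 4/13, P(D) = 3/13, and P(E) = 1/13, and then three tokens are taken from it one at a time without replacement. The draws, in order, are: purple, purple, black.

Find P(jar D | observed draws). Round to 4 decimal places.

For each hypothesis, P(data | H) works out to: P(data | jar A) = (2/8)(1/7)(6/6) = 0.035714; P(data | jar B) = (10/11)(9/10)(1/9) = 0.090909; P(data | jar C) = (4/5)(3/4)(1/3) = 0.2; P(data | jar D) = (2/9)(1/8)(7/7) = 0.027778; P(data | jar E) = (2/5)(1/4)(3/3) = 0.1.
The prior-weighted likelihoods are 2/13 · 0.035714 = 0.0054945, 3/13 · 0.090909 = 0.020979, 4/13 · 0.2 = 0.061538, 3/13 · 0.027778 = 0.0064103, 1/13 · 0.1 = 0.0076923; summing to 0.10211.
Therefore the posterior P(jar D | data) = (0.0064103) / (0.10211) = 0.062775.

0.0628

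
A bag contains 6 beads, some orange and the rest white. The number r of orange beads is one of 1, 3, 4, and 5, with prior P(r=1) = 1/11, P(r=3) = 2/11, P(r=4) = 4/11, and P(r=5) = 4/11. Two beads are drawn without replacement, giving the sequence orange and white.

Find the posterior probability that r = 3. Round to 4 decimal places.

0.2400

For each hypothesis, P(data | H) works out to: P(data | r = 1) = (1/6)(5/5) = 1/6; P(data | r = 3) = (3/6)(3/5) = 3/10; P(data | r = 4) = (4/6)(2/5) = 4/15; P(data | r = 5) = (5/6)(1/5) = 1/6.
The prior-weighted likelihoods are 1/11 · 1/6 = 1/66, 2/11 · 3/10 = 3/55, 4/11 · 4/15 = 16/165, 4/11 · 1/6 = 2/33; summing to 5/22.
Hence P(r = 3 | data) = (3/55) / (5/22) = 6/25.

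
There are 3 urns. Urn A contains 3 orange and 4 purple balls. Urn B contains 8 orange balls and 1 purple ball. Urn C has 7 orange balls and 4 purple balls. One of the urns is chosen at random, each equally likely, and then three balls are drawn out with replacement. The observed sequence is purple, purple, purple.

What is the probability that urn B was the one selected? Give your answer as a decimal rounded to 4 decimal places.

0.0058

Under each hypothesis, the probability of the observed sequence is: P(data | urn A) = (4/7)(4/7)(4/7) = 0.18659; P(data | urn B) = (1/9)(1/9)(1/9) = 0.0013717; P(data | urn C) = (4/11)(4/11)(4/11) = 0.048084.
Weighting by the prior gives 1/3 · 0.18659 = 0.062196, 1/3 · 0.0013717 = 0.00045725, 1/3 · 0.048084 = 0.016028; summing to 0.078682.
Therefore the posterior P(urn B | data) = (0.00045725) / (0.078682) = 0.0058114.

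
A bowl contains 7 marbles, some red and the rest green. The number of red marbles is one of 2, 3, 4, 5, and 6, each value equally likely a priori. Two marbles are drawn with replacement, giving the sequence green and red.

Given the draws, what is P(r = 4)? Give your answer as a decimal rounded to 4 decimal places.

0.2400

For each hypothesis, P(data | H) works out to: P(data | r = 2) = (5/7)(2/7) = 10/49; P(data | r = 3) = (4/7)(3/7) = 12/49; P(data | r = 4) = (3/7)(4/7) = 12/49; P(data | r = 5) = (2/7)(5/7) = 10/49; P(data | r = 6) = (1/7)(6/7) = 6/49.
Multiplying each by its prior: 1/5 · 10/49 = 2/49, 1/5 · 12/49 = 12/245, 1/5 · 12/49 = 12/245, 1/5 · 10/49 = 2/49, 1/5 · 6/49 = 6/245; with total 10/49.
Therefore the posterior P(r = 4 | data) = (12/245) / (10/49) = 6/25.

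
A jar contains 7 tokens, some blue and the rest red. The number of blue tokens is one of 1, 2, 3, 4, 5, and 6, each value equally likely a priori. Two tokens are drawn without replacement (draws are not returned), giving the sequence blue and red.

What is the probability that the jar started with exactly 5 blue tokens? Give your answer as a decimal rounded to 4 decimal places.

The likelihood of the observed sequence under each hypothesis: P(data | r = 1) = (1/7)(6/6) = 1/7; P(data | r = 2) = (2/7)(5/6) = 5/21; P(data | r = 3) = (3/7)(4/6) = 2/7; P(data | r = 4) = (4/7)(3/6) = 2/7; P(data | r = 5) = (5/7)(2/6) = 5/21; P(data | r = 6) = (6/7)(1/6) = 1/7.
Multiplying each by its prior: 1/6 · 1/7 = 1/42, 1/6 · 5/21 = 5/126, 1/6 · 2/7 = 1/21, 1/6 · 2/7 = 1/21, 1/6 · 5/21 = 5/126, 1/6 · 1/7 = 1/42; summing to 2/9.
So P(r = 5 | data) = (5/126) / (2/9) = 5/28.

0.1786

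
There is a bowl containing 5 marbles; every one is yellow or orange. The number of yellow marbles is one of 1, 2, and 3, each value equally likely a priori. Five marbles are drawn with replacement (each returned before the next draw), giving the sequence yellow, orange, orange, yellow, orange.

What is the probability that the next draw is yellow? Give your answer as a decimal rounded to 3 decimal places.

For each hypothesis, P(data | H) works out to: P(data | r = 1) = (1/5)(4/5)(4/5)(1/5)(4/5) = 0.02048; P(data | r = 2) = (2/5)(3/5)(3/5)(2/5)(3/5) = 0.03456; P(data | r = 3) = (3/5)(2/5)(2/5)(3/5)(2/5) = 0.02304.
The prior-weighted likelihoods are 1/3 · 0.02048 = 0.0068267, 1/3 · 0.03456 = 0.01152, 1/3 · 0.02304 = 0.00768; with total 0.026027.
Normalising, the posterior is P(r = 1 | data) = 0.2623, P(r = 2 | data) = 0.44262, P(r = 3 | data) = 0.29508.
Averaging over the posterior, P(yellow next | data) = (1/5)(0.2623) + (2/5)(0.44262) + (3/5)(0.29508) = 0.40656.

0.407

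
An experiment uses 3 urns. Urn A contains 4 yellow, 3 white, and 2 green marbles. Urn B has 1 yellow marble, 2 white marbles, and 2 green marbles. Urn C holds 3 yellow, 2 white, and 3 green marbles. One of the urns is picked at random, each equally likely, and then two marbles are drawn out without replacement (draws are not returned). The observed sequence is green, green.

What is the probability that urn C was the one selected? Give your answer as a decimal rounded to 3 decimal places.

0.456

For each hypothesis, P(data | H) works out to: P(data | urn A) = (2/9)(1/8) = 1/36; P(data | urn B) = (2/5)(1/4) = 1/10; P(data | urn C) = (3/8)(2/7) = 3/28.
Multiplying each by its prior: 1/3 · 1/36 = 1/108, 1/3 · 1/10 = 1/30, 1/3 · 3/28 = 1/28; with total 74/945.
Therefore the posterior P(urn C | data) = (1/28) / (74/945) = 135/296.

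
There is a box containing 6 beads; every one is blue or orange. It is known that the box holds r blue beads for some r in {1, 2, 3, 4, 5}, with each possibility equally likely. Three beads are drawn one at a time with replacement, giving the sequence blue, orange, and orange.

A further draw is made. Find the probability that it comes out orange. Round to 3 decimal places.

0.589

The likelihood of the observed sequence under each hypothesis: P(data | r = 1) = (1/6)(5/6)(5/6) = 25/216; P(data | r = 2) = (2/6)(4/6)(4/6) = 4/27; P(data | r = 3) = (3/6)(3/6)(3/6) = 1/8; P(data | r = 4) = (4/6)(2/6)(2/6) = 2/27; P(data | r = 5) = (5/6)(1/6)(1/6) = 5/216.
Multiplying each by its prior: 1/5 · 25/216 = 5/216, 1/5 · 4/27 = 4/135, 1/5 · 1/8 = 1/40, 1/5 · 2/27 = 2/135, 1/5 · 5/216 = 1/216; summing to 7/72.
The posterior is then P(r = 1 | data) = 5/21, P(r = 2 | data) = 32/105, P(r = 3 | data) = 9/35, P(r = 4 | data) = 16/105, P(r = 5 | data) = 1/21.
The predictive probability is P(orange next | data) = (5/6)(5/21) + (2/3)(32/105) + (1/2)(9/35) + (1/3)(16/105) + (1/6)(1/21) = 53/90.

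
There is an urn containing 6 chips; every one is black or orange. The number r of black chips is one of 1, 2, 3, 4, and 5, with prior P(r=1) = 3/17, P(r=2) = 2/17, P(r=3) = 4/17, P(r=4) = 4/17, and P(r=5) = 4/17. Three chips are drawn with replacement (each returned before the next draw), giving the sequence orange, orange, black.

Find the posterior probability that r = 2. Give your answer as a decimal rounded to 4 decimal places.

0.1934

The likelihood of the observed sequence under each hypothesis: P(data | r = 1) = (5/6)(5/6)(1/6) = 0.11574; P(data | r = 2) = (4/6)(4/6)(2/6) = 0.14815; P(data | r = 3) = (3/6)(3/6)(3/6) = 0.125; P(data | r = 4) = (2/6)(2/6)(4/6) = 0.074074; P(data | r = 5) = (1/6)(1/6)(5/6) = 0.023148.
Weighting by the prior gives 3/17 · 0.11574 = 0.020425, 2/17 · 0.14815 = 0.017429, 4/17 · 0.125 = 0.029412, 4/17 · 0.074074 = 0.017429, 4/17 · 0.023148 = 0.0054466; with total 0.090142.
Hence P(r = 2 | data) = (0.017429) / (0.090142) = 0.19335.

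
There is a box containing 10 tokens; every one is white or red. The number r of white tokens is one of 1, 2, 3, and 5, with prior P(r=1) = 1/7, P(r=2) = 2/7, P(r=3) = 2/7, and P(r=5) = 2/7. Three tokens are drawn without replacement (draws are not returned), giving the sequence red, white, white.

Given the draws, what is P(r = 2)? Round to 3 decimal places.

0.101

Compute the likelihood of the observed sequence for each case: P(data | r = 1) = (9/10)(1/9)(0/8) = 0; P(data | r = 2) = (8/10)(2/9)(1/8) = 0.022222; P(data | r = 3) = (7/10)(3/9)(2/8) = 0.058333; P(data | r = 5) = (5/10)(5/9)(4/8) = 0.13889.
Multiplying each by its prior: 1/7 · 0 = 0, 2/7 · 0.022222 = 0.0063492, 2/7 · 0.058333 = 0.016667, 2/7 · 0.13889 = 0.039683; summing to 0.062698.
Hence P(r = 2 | data) = (0.0063492) / (0.062698) = 0.10127.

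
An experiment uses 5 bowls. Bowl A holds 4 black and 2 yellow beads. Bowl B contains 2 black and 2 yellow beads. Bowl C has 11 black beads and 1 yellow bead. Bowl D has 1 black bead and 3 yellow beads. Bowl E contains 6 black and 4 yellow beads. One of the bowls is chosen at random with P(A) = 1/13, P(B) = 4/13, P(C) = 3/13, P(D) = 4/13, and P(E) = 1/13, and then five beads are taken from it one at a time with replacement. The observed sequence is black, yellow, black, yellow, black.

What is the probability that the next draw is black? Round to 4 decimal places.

For each hypothesis, P(data | H) works out to: P(data | bowl A) = (4/6)(2/6)(4/6)(2/6)(4/6) = 0.032922; P(data | bowl B) = (2/4)(2/4)(2/4)(2/4)(2/4) = 0.03125; P(data | bowl C) = (11/12)(1/12)(11/12)(1/12)(11/12) = 0.005349; P(data | bowl D) = (1/4)(3/4)(1/4)(3/4)(1/4) = 0.0087891; P(data | bowl E) = (6/10)(4/10)(6/10)(4/10)(6/10) = 0.03456.
The prior-weighted likelihoods are 1/13 · 0.032922 = 0.0025324, 4/13 · 0.03125 = 0.0096154, 3/13 · 0.005349 = 0.0012344, 4/13 · 0.0087891 = 0.0027043, 1/13 · 0.03456 = 0.0026585; with total 0.018745.
The posterior is then P(bowl A | data) = 0.1351, P(bowl B | data) = 0.51296, P(bowl C | data) = 0.065851, P(bowl D | data) = 0.14427, P(bowl E | data) = 0.14182.
The predictive probability is P(black next | data) = (2/3)(0.1351) + (1/2)(0.51296) + (11/12)(0.065851) + (1/4)(0.14427) + (3/5)(0.14182) = 0.52807.

0.5281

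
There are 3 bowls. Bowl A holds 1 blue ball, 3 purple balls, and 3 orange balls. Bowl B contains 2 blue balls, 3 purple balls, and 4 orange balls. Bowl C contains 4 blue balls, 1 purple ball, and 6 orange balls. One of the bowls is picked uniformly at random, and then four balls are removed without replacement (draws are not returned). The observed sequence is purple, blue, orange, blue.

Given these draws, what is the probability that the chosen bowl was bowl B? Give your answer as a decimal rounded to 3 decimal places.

0.466

For each hypothesis, P(data | H) works out to: P(data | bowl A) = (3/7)(1/6)(3/5)(0/4) = 0; P(data | bowl B) = (3/9)(2/8)(4/7)(1/6) = 0.0079365; P(data | bowl C) = (1/11)(4/10)(6/9)(3/8) = 0.0090909.
The prior-weighted likelihoods are 1/3 · 0 = 0, 1/3 · 0.0079365 = 0.0026455, 1/3 · 0.0090909 = 0.0030303; with total 0.0056758.
Therefore the posterior P(bowl B | data) = (0.0026455) / (0.0056758) = 0.4661.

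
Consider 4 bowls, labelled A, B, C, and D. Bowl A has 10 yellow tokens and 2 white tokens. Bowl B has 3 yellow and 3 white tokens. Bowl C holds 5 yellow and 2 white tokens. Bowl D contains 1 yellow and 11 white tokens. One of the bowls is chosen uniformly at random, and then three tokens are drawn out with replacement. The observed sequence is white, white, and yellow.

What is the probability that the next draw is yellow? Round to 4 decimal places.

0.4676

Under each hypothesis, the probability of the observed sequence is: P(data | bowl A) = (2/12)(2/12)(10/12) = 0.023148; P(data | bowl B) = (3/6)(3/6)(3/6) = 0.125; P(data | bowl C) = (2/7)(2/7)(5/7) = 0.058309; P(data | bowl D) = (11/12)(11/12)(1/12) = 0.070023.
Weighting by the prior gives 1/4 · 0.023148 = 0.005787, 1/4 · 0.125 = 0.03125, 1/4 · 0.058309 = 0.014577, 1/4 · 0.070023 = 0.017506; with total 0.06912.
The posterior is then P(bowl A | data) = 0.083724, P(bowl B | data) = 0.45211, P(bowl C | data) = 0.2109, P(bowl D | data) = 0.25327.
So P(yellow next | data) = Σ P(yellow next | H) P(H | data) = (5/6)(0.083724) + (1/2)(0.45211) + (5/7)(0.2109) + (1/12)(0.25327) = 0.46757.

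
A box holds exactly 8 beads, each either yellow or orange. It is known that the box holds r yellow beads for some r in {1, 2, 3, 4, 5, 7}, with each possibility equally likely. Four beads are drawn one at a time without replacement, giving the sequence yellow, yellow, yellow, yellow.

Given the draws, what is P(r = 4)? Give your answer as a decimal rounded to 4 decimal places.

For each hypothesis, P(data | H) works out to: P(data | r = 1) = (1/8)(0/7) = 0; P(data | r = 2) = (2/8)(1/7)(0/6) = 0; P(data | r = 3) = (3/8)(2/7)(1/6)(0/5) = 0; P(data | r = 4) = (4/8)(3/7)(2/6)(1/5) = 1/70; P(data | r = 5) = (5/8)(4/7)(3/6)(2/5) = 1/14; P(data | r = 7) = (7/8)(6/7)(5/6)(4/5) = 1/2.
Multiplying each by its prior: 1/6 · 0 = 0, 1/6 · 0 = 0, 1/6 · 0 = 0, 1/6 · 1/70 = 1/420, 1/6 · 1/14 = 1/84, 1/6 · 1/2 = 1/12; summing to 41/420.
So P(r = 4 | data) = (1/420) / (41/420) = 1/41.

0.0244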